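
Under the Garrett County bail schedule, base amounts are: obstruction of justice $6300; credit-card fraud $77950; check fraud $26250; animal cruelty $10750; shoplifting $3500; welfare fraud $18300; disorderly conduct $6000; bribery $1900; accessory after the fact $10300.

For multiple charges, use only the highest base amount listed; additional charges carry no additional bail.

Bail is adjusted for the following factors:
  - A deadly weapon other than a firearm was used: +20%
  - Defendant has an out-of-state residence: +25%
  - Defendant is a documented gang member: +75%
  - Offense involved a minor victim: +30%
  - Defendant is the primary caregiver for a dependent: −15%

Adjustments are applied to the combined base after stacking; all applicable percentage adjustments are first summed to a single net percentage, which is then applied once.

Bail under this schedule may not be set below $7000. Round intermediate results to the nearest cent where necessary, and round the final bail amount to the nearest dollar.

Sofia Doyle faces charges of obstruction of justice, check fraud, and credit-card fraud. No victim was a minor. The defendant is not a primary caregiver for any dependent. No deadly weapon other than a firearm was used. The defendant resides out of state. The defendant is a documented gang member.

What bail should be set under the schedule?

Base amounts from the schedule: obstruction of justice $6300; check fraud $26250; credit-card fraud $77950.
Stacking rule: use the highest base only. Highest is credit-card fraud at $77950. Combined base = $77950.
Net percentage adjustment: +25% +75% = +100%. $77950 × 2 = $155900.
$155900 is at or above the $7000 minimum.

$155900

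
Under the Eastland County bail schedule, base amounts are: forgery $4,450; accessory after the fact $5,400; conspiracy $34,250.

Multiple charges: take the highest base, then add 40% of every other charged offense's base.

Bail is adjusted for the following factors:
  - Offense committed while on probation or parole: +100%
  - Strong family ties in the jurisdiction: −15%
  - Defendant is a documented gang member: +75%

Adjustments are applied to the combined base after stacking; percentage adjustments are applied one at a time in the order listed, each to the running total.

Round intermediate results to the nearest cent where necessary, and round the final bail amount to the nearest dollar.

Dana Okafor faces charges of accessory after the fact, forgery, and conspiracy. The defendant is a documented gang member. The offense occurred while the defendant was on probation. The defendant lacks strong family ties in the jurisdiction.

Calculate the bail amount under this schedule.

Base amounts from the schedule: accessory after the fact $5,400; forgery $4,450; conspiracy $34,250.
Stacking rule: highest base plus 40% of each additional charge. Highest is conspiracy at $34,250. Additional: $5,400 × 40% = $2,160; $4,450 × 40% = $1,780. Combined base = $34,250 + $3,940 = $38,190.
Offense committed while on probation or parole (+100%): $38,190 × 2 = $76,380.
Defendant is a documented gang member (+75%): $76,380 × 1.75 = $133,665.

$133,665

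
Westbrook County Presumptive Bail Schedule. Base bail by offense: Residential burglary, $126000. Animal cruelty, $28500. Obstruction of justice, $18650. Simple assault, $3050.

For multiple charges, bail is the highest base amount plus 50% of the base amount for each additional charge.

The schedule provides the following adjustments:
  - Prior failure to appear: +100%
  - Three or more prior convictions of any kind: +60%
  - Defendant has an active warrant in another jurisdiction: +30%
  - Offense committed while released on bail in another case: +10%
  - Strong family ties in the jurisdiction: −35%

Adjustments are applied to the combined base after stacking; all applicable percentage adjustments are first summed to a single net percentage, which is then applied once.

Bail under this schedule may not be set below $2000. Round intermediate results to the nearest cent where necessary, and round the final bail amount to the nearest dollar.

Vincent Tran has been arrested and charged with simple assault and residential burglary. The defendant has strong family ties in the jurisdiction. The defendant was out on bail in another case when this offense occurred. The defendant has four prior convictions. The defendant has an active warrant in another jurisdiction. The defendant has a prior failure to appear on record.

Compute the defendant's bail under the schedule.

Base amounts from the schedule: simple assault $3050; residential burglary $126000.
Stacking rule: highest base plus 50% of each additional charge. Highest is residential burglary at $126000. Additional: $3050 × 50% = $1525. Combined base = $126000 + $1525 = $127525.
Net percentage adjustment: +100% +60% +30% +10% −35% = +165%. $127525 × 2.65 = $337941.25.
$337941.25 is at or above the $2000 minimum.
Rounded to the nearest dollar: $337941.

$337941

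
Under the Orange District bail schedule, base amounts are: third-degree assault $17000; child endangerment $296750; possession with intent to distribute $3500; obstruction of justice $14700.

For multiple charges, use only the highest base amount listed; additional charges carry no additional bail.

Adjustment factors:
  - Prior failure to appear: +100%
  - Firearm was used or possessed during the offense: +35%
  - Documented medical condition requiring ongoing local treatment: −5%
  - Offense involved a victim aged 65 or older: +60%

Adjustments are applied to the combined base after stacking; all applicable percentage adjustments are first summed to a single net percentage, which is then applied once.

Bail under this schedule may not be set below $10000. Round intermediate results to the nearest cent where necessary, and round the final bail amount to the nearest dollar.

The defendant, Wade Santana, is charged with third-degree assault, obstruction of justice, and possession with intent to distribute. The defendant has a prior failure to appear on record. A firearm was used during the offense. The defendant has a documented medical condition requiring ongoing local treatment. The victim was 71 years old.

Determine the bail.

Base amounts from the schedule: third-degree assault $17000; obstruction of justice $14700; possession with intent to distribute $3500.
Stacking rule: use the highest base only. Highest is third-degree assault at $17000. Combined base = $17000.
Net percentage adjustment: +100% +35% −5% +60% = +190%. $17000 × 2.9 = $49300.
$49300 is at or above the $10000 minimum.

$49300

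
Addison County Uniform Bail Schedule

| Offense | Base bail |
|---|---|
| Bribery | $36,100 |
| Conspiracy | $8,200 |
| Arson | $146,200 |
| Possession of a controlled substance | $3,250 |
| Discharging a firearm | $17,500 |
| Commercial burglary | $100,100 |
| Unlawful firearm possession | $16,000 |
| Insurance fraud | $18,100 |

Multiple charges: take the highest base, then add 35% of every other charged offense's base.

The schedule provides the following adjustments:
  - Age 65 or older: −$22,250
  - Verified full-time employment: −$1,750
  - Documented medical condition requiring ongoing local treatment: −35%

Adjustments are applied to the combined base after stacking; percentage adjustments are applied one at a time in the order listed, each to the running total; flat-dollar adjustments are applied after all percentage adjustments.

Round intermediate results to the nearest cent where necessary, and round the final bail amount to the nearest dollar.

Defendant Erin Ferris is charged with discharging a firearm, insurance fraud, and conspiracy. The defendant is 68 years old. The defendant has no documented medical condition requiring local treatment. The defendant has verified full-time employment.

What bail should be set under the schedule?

$3,095

Base amounts from the schedule: discharging a firearm $17,500; insurance fraud $18,100; conspiracy $8,200.
Stacking rule: highest base plus 35% of each additional charge. Highest is insurance fraud at $18,100. Additional: $17,500 × 35% = $6,125; $8,200 × 35% = $2,870. Combined base = $18,100 + $8,995 = $27,095.
Age 65 or older (−$22,250 flat): $27,095 − $22,250 = $4,845.
Verified full-time employment (−$1,750 flat): $4,845 − $1,750 = $3,095.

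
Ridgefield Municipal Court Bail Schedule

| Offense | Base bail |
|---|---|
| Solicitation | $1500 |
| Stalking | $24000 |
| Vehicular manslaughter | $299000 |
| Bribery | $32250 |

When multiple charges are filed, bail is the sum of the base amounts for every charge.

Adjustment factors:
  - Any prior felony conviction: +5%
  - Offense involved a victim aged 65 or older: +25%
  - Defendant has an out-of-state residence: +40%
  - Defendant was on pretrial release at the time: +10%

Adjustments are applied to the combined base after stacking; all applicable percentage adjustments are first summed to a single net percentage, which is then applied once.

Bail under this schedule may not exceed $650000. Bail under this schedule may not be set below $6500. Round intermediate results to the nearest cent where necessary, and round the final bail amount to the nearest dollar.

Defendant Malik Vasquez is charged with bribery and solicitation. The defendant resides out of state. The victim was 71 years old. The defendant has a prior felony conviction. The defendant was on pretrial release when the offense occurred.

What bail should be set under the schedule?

$60750

Base amounts from the schedule: bribery $32250; solicitation $1500.
Stacking rule: sum of all bases. $32250 + $1500 = $33750.
Net percentage adjustment: +5% +25% +40% +10% = +80%. $33750 × 1.8 = $60750.
$60750 is within the $650000 maximum.
$60750 is at or above the $6500 minimum.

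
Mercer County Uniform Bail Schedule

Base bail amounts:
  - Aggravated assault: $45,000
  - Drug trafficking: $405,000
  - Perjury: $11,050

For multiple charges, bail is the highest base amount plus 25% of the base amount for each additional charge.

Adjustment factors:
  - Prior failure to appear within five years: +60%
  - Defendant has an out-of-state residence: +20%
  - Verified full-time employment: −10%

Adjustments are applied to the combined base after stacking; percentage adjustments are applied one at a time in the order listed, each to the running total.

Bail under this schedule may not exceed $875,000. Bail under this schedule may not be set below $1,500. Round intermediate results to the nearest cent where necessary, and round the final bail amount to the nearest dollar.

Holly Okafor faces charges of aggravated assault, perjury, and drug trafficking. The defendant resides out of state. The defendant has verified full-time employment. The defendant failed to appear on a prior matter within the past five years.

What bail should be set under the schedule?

Base amounts from the schedule: aggravated assault $45,000; perjury $11,050; drug trafficking $405,000.
Stacking rule: highest base plus 25% of each additional charge. Highest is drug trafficking at $405,000. Additional: $45,000 × 25% = $11,250; $11,050 × 25% = $2,762.50. Combined base = $405,000 + $14,012.50 = $419,012.50.
Prior failure to appear within five years (+60%): $419,012.50 × 1.6 = $670,420.
Defendant has an out-of-state residence (+20%): $670,420 × 1.2 = $804,504.
Verified full-time employment (−10%): $804,504 × 0.9 = $724,053.60.
$724,053.60 is within the $875,000 maximum.
$724,053.60 is at or above the $1,500 minimum.
Rounded to the nearest dollar: $724,054.

$724,054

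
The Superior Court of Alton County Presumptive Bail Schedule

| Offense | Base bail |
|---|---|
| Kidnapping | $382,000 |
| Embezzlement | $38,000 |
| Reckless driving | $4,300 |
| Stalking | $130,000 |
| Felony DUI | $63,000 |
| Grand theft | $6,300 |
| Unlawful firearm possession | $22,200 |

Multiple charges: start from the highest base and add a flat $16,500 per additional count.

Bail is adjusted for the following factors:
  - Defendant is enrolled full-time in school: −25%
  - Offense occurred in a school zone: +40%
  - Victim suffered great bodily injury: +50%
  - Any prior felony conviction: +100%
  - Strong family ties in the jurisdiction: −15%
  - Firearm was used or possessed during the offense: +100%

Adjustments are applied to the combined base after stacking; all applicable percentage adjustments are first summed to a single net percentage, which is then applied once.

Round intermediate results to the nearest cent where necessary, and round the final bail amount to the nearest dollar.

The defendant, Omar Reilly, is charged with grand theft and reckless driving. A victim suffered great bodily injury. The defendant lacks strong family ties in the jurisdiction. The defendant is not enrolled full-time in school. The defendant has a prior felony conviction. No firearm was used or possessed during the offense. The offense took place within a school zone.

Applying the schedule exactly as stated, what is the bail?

Base amounts from the schedule: grand theft $6,300; reckless driving $4,300.
Stacking rule: highest base plus $16,500 per additional charge. Highest is grand theft at $6,300; 1 additional charge → +$16,500. Combined base = $22,800.
Net percentage adjustment: +40% +50% +100% = +190%. $22,800 × 2.9 = $66,120.

$66,120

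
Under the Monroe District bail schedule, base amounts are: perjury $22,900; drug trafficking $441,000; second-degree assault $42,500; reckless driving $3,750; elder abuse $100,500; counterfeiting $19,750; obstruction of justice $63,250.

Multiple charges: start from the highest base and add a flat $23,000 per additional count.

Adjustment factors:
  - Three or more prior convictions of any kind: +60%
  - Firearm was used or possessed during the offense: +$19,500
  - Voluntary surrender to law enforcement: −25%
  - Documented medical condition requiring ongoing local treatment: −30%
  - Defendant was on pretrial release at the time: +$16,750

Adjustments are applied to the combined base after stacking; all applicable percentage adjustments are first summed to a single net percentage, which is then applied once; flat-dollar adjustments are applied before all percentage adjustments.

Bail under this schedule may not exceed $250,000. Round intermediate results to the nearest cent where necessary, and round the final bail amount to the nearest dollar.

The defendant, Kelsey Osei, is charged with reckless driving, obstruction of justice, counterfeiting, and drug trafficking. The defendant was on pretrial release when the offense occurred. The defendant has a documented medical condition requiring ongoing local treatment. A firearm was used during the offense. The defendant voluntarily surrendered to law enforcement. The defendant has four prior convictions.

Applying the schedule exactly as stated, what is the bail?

$250,000

Base amounts from the schedule: reckless driving $3,750; obstruction of justice $63,250; counterfeiting $19,750; drug trafficking $441,000.
Stacking rule: highest base plus $23,000 per additional charge. Highest is drug trafficking at $441,000; 3 additional charges → +$69,000. Combined base = $510,000.
Firearm was used or possessed during the offense (+$19,500 flat): $510,000 + $19,500 = $529,500.
Defendant was on pretrial release at the time (+$16,750 flat): $529,500 + $16,750 = $546,250.
Net percentage adjustment: +60% −25% −30% = +5%. $546,250 × 1.05 = $573,562.50.
Result $573,562.50 exceeds the maximum of $250,000; bail is capped at $250,000.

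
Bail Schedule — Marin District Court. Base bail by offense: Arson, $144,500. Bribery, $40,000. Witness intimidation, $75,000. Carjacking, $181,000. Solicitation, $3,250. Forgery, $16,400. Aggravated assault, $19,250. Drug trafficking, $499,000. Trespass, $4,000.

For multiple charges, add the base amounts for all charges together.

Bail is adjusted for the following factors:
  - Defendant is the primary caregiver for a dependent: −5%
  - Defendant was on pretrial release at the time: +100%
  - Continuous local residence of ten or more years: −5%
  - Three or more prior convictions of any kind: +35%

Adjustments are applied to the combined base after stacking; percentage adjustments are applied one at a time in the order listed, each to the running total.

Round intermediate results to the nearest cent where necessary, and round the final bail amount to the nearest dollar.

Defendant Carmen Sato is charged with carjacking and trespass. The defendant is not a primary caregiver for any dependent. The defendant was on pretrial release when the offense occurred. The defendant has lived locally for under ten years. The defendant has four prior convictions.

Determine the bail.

Base amounts from the schedule: carjacking $181,000; trespass $4,000.
Stacking rule: sum of all bases. $181,000 + $4,000 = $185,000.
Defendant was on pretrial release at the time (+100%): $185,000 × 2 = $370,000.
Three or more prior convictions of any kind (+35%): $370,000 × 1.35 = $499,500.

$499,500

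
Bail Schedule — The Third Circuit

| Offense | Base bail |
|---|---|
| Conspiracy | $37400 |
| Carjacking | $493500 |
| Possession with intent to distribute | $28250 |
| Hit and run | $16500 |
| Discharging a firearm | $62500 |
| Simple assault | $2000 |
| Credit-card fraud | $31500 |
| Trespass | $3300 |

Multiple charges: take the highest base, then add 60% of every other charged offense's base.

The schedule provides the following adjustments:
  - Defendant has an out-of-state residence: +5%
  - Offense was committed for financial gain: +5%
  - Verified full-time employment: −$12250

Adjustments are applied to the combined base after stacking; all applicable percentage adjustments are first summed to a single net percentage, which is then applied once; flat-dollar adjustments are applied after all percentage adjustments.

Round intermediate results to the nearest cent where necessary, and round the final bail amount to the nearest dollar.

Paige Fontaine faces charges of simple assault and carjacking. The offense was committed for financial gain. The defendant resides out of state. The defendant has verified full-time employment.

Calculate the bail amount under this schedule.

Base amounts from the schedule: simple assault $2000; carjacking $493500.
Stacking rule: highest base plus 60% of each additional charge. Highest is carjacking at $493500. Additional: $2000 × 60% = $1200. Combined base = $493500 + $1200 = $494700.
Net percentage adjustment: +5% +5% = +10%. $494700 × 1.1 = $544170.
Verified full-time employment (−$12250 flat): $544170 − $12250 = $531920.

$531920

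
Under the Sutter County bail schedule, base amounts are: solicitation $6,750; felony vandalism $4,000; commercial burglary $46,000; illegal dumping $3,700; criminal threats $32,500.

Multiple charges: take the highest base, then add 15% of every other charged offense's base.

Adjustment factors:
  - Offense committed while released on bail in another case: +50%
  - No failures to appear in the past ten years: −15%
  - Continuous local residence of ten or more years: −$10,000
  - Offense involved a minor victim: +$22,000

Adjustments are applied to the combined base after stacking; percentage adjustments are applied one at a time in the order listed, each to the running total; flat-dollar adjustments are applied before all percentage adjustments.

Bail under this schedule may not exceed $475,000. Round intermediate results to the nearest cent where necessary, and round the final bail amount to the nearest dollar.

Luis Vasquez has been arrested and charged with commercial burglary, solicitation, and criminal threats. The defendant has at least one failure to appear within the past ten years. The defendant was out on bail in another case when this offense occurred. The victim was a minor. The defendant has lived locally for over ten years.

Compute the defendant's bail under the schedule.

$95,831

Base amounts from the schedule: commercial burglary $46,000; solicitation $6,750; criminal threats $32,500.
Stacking rule: highest base plus 15% of each additional charge. Highest is commercial burglary at $46,000. Additional: $6,750 × 15% = $1,012.50; $32,500 × 15% = $4,875. Combined base = $46,000 + $5,887.50 = $51,887.50.
Continuous local residence of ten or more years (−$10,000 flat): $51,887.50 − $10,000 = $41,887.50.
Offense involved a minor victim (+$22,000 flat): $41,887.50 + $22,000 = $63,887.50.
Offense committed while released on bail in another case (+50%): $63,887.50 × 1.5 = $95,831.25.
$95,831.25 is within the $475,000 maximum.
Rounded to the nearest dollar: $95,831.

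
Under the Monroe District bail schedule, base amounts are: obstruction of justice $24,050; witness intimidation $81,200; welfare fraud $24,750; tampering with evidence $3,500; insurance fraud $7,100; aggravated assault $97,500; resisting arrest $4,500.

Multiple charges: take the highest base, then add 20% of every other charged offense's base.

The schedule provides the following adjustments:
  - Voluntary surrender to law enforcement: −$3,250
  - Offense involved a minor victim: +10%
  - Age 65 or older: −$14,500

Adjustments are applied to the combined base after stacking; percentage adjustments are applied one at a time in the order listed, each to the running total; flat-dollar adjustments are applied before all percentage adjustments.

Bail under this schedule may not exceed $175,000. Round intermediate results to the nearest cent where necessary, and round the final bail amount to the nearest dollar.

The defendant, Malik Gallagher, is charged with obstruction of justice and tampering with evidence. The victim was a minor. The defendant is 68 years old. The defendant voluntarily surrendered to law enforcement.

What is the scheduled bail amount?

$7,700

Base amounts from the schedule: obstruction of justice $24,050; tampering with evidence $3,500.
Stacking rule: highest base plus 20% of each additional charge. Highest is obstruction of justice at $24,050. Additional: $3,500 × 20% = $700. Combined base = $24,050 + $700 = $24,750.
Voluntary surrender to law enforcement (−$3,250 flat): $24,750 − $3,250 = $21,500.
Age 65 or older (−$14,500 flat): $21,500 − $14,500 = $7,000.
Offense involved a minor victim (+10%): $7,000 × 1.1 = $7,700.
$7,700 is within the $175,000 maximum.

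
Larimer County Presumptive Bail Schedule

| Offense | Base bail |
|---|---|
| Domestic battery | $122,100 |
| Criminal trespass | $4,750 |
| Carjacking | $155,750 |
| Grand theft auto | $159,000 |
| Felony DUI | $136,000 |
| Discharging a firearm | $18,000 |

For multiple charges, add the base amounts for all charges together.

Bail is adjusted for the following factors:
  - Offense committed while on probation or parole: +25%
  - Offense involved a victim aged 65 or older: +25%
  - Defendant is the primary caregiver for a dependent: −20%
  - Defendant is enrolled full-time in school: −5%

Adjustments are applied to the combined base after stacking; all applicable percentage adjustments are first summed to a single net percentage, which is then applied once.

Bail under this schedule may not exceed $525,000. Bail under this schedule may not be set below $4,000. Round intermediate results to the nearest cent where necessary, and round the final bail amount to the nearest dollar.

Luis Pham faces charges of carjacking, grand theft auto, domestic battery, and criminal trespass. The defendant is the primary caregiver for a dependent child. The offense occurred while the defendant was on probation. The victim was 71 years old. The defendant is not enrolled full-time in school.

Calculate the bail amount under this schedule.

$525,000

Base amounts from the schedule: carjacking $155,750; grand theft auto $159,000; domestic battery $122,100; criminal trespass $4,750.
Stacking rule: sum of all bases. $155,750 + $159,000 + $122,100 + $4,750 = $441,600.
Net percentage adjustment: +25% +25% −20% = +30%. $441,600 × 1.3 = $574,080.
Result $574,080 exceeds the maximum of $525,000; bail is capped at $525,000.
$525,000 is at or above the $4,000 minimum.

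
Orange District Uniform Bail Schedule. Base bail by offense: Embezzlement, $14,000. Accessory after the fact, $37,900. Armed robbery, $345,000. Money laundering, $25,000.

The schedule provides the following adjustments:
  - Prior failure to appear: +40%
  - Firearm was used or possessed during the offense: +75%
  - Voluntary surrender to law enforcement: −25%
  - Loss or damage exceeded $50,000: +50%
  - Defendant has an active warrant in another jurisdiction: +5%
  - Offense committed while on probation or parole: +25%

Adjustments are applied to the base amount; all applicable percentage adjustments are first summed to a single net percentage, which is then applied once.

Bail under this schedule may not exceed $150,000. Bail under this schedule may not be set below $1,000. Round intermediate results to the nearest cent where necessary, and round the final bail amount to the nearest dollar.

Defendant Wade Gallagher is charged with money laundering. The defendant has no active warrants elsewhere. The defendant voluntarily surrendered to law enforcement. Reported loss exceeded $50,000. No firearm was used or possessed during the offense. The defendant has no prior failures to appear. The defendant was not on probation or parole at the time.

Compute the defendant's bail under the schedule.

Base amounts from the schedule: money laundering $25,000.
Single charge. Combined base = $25,000.
Net percentage adjustment: −25% +50% = +25%. $25,000 × 1.25 = $31,250.
$31,250 is within the $150,000 maximum.
$31,250 is at or above the $1,000 minimum.

$31,250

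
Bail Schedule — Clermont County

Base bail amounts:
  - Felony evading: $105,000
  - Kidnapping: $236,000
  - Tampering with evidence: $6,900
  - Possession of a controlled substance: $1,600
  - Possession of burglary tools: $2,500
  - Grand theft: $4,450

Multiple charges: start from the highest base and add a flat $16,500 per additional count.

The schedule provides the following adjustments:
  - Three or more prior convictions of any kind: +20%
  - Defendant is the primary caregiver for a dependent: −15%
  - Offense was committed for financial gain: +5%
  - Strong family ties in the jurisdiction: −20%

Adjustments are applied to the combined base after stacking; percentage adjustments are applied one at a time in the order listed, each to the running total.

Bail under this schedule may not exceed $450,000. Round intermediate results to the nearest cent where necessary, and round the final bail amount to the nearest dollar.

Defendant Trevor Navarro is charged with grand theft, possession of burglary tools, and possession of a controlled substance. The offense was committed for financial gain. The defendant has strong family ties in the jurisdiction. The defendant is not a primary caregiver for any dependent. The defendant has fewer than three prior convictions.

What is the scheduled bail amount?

Base amounts from the schedule: grand theft $4,450; possession of burglary tools $2,500; possession of a controlled substance $1,600.
Stacking rule: highest base plus $16,500 per additional charge. Highest is grand theft at $4,450; 2 additional charges → +$33,000. Combined base = $37,450.
Offense was committed for financial gain (+5%): $37,450 × 1.05 = $39,322.50.
Strong family ties in the jurisdiction (−20%): $39,322.50 × 0.8 = $31,458.
$31,458 is within the $450,000 maximum.

$31,458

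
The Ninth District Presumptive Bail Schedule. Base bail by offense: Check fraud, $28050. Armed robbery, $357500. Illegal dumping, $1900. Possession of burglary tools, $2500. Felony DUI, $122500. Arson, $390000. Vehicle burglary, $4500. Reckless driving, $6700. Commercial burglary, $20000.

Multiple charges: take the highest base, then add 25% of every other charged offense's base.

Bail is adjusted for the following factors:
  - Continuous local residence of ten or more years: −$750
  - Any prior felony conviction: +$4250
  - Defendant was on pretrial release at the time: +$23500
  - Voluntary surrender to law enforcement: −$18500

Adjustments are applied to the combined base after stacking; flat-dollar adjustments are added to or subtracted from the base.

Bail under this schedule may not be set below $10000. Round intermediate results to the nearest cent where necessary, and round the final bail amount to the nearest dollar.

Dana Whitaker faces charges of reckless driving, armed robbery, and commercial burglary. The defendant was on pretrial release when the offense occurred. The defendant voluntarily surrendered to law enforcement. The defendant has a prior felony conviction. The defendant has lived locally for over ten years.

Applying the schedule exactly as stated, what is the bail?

Base amounts from the schedule: reckless driving $6700; armed robbery $357500; commercial burglary $20000.
Stacking rule: highest base plus 25% of each additional charge. Highest is armed robbery at $357500. Additional: $6700 × 25% = $1675; $20000 × 25% = $5000. Combined base = $357500 + $6675 = $364175.
Continuous local residence of ten or more years (−$750 flat): $364175 − $750 = $363425.
Any prior felony conviction (+$4250 flat): $363425 + $4250 = $367675.
Defendant was on pretrial release at the time (+$23500 flat): $367675 + $23500 = $391175.
Voluntary surrender to law enforcement (−$18500 flat): $391175 − $18500 = $372675.
$372675 is at or above the $10000 minimum.

$372675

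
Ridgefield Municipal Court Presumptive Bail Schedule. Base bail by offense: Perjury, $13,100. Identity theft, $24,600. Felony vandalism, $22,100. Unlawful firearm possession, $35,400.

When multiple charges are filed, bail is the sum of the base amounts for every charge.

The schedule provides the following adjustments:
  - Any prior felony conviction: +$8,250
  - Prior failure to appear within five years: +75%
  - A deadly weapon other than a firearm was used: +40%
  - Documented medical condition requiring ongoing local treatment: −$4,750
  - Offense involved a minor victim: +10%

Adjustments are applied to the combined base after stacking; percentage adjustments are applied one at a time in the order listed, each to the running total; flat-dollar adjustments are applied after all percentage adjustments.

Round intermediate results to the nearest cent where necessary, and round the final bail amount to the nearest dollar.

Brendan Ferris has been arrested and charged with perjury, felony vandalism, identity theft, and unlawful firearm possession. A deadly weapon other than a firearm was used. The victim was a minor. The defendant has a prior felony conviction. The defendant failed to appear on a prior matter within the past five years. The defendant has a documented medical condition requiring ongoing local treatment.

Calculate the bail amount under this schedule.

$260,064

Base amounts from the schedule: perjury $13,100; felony vandalism $22,100; identity theft $24,600; unlawful firearm possession $35,400.
Stacking rule: sum of all bases. $13,100 + $22,100 + $24,600 + $35,400 = $95,200.
Prior failure to appear within five years (+75%): $95,200 × 1.75 = $166,600.
A deadly weapon other than a firearm was used (+40%): $166,600 × 1.4 = $233,240.
Offense involved a minor victim (+10%): $233,240 × 1.1 = $256,564.
Any prior felony conviction (+$8,250 flat): $256,564 + $8,250 = $264,814.
Documented medical condition requiring ongoing local treatment (−$4,750 flat): $264,814 − $4,750 = $260,064.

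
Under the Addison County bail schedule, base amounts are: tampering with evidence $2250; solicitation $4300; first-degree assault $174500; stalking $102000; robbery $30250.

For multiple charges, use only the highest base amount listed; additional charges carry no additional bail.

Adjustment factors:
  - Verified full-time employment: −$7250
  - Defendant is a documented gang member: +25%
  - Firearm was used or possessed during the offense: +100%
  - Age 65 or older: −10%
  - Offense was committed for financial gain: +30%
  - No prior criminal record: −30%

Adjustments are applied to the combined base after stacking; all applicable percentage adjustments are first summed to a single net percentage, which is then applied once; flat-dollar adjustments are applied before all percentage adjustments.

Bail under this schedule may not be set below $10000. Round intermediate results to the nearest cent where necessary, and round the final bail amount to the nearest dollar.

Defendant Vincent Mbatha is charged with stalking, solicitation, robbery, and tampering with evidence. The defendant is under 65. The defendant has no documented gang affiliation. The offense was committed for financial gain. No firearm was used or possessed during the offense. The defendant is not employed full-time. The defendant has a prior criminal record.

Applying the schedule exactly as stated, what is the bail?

$132600

Base amounts from the schedule: stalking $102000; solicitation $4300; robbery $30250; tampering with evidence $2250.
Stacking rule: use the highest base only. Highest is stalking at $102000. Combined base = $102000.
Offense was committed for financial gain (+30%): $102000 × 1.3 = $132600.
$132600 is at or above the $10000 minimum.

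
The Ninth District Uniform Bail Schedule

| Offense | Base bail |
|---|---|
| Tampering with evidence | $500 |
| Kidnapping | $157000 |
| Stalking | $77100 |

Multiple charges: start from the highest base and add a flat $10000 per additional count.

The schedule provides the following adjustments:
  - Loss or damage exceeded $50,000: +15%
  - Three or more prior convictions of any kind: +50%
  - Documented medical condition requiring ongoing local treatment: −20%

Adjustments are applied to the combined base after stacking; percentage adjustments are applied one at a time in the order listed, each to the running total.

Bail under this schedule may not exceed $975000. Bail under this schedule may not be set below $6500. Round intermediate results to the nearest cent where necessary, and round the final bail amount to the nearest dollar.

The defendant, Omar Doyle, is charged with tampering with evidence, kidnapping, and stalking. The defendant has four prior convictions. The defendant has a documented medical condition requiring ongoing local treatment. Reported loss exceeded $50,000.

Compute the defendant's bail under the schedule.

$244260

Base amounts from the schedule: tampering with evidence $500; kidnapping $157000; stalking $77100.
Stacking rule: highest base plus $10000 per additional charge. Highest is kidnapping at $157000; 2 additional charges → +$20000. Combined base = $177000.
Loss or damage exceeded $50,000 (+15%): $177000 × 1.15 = $203550.
Three or more prior convictions of any kind (+50%): $203550 × 1.5 = $305325.
Documented medical condition requiring ongoing local treatment (−20%): $305325 × 0.8 = $244260.
$244260 is within the $975000 maximum.
$244260 is at or above the $6500 minimum.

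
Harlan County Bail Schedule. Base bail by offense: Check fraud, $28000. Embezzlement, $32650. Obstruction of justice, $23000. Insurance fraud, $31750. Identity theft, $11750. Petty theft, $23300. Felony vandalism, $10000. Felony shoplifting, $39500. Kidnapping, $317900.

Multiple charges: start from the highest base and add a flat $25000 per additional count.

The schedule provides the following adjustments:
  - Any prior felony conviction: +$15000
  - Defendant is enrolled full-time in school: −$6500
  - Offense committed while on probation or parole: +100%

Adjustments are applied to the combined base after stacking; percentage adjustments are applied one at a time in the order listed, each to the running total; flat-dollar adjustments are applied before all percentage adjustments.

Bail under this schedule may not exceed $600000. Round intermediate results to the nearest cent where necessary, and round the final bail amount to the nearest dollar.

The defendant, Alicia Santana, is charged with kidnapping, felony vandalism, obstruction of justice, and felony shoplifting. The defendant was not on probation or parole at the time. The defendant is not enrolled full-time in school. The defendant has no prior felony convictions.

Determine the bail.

$392900

Base amounts from the schedule: kidnapping $317900; felony vandalism $10000; obstruction of justice $23000; felony shoplifting $39500.
Stacking rule: highest base plus $25000 per additional charge. Highest is kidnapping at $317900; 3 additional charges → +$75000. Combined base = $392900.
No adjustment factors apply to this defendant.
$392900 is within the $600000 maximum.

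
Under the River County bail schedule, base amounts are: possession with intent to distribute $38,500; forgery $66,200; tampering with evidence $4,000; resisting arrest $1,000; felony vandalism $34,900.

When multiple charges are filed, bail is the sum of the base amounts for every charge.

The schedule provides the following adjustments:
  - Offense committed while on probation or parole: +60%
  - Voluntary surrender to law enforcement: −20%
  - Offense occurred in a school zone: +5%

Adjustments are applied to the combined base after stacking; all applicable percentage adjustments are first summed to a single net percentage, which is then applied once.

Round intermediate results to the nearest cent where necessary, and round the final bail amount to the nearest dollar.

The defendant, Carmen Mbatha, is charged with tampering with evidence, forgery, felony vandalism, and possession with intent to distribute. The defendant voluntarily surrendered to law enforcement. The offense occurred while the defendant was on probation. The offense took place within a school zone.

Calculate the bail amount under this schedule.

Base amounts from the schedule: tampering with evidence $4,000; forgery $66,200; felony vandalism $34,900; possession with intent to distribute $38,500.
Stacking rule: sum of all bases. $4,000 + $66,200 + $34,900 + $38,500 = $143,600.
Net percentage adjustment: +60% −20% +5% = +45%. $143,600 × 1.45 = $208,220.

$208,220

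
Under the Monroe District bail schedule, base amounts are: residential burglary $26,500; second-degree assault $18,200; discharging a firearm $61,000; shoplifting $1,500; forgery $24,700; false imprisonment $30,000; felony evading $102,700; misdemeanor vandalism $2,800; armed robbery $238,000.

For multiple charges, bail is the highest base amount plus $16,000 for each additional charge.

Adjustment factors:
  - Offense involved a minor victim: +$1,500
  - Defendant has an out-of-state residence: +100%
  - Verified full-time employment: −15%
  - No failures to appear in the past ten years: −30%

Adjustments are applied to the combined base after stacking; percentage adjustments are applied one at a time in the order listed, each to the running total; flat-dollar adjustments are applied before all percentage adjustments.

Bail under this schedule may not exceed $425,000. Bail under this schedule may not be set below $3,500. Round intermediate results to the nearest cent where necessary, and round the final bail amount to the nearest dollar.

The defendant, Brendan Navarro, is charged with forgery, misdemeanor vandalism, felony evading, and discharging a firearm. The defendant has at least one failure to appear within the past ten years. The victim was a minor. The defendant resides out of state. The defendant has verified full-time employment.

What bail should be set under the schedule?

$258,740

Base amounts from the schedule: forgery $24,700; misdemeanor vandalism $2,800; felony evading $102,700; discharging a firearm $61,000.
Stacking rule: highest base plus $16,000 per additional charge. Highest is felony evading at $102,700; 3 additional charges → +$48,000. Combined base = $150,700.
Offense involved a minor victim (+$1,500 flat): $150,700 + $1,500 = $152,200.
Defendant has an out-of-state residence (+100%): $152,200 × 2 = $304,400.
Verified full-time employment (−15%): $304,400 × 0.85 = $258,740.
$258,740 is within the $425,000 maximum.
$258,740 is at or above the $3,500 minimum.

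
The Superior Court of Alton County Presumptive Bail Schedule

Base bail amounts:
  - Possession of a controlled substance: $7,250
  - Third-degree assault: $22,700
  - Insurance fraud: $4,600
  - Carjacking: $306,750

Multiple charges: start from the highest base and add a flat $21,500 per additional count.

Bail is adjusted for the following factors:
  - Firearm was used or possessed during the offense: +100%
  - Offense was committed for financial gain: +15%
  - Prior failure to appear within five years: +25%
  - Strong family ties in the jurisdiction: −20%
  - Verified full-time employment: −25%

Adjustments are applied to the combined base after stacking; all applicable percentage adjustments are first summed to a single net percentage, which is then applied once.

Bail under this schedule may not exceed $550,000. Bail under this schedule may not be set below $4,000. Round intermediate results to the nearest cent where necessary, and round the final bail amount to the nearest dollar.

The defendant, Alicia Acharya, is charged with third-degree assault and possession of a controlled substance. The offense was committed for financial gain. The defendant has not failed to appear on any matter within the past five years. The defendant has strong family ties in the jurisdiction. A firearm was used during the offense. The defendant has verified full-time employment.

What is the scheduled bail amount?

Base amounts from the schedule: third-degree assault $22,700; possession of a controlled substance $7,250.
Stacking rule: highest base plus $21,500 per additional charge. Highest is third-degree assault at $22,700; 1 additional charge → +$21,500. Combined base = $44,200.
Net percentage adjustment: +100% +15% −20% −25% = +70%. $44,200 × 1.7 = $75,140.
$75,140 is within the $550,000 maximum.
$75,140 is at or above the $4,000 minimum.

$75,140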